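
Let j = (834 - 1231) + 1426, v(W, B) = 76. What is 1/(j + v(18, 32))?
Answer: 1/1105 ≈ 0.00090498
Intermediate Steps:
j = 1029 (j = -397 + 1426 = 1029)
1/(j + v(18, 32)) = 1/(1029 + 76) = 1/1105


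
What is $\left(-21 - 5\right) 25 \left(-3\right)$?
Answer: $1950$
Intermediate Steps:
$\left(-21 - 5\right) 25 \left(-3\right) = \left(-26\right) 25 \left(-3\right) = \left(-650\right) \left(-3\right) = 1950$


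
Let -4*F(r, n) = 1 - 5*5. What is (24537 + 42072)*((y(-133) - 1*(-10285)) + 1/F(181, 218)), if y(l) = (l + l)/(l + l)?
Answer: 1370302551/2 ≈ 6.8515e+8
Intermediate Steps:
F(r, n) = 6 (F(r, n) = -(1 - 5*5)/4 = -(1 - 25)/4 = -1/4*(-24) = 6)
y(l) = 1 (y(l) = (2*l)/((2*l)) = (2*l)*(1/(2*l)) = 1)
(24537 + 42072)*((y(-133) - 1*(-10285)) + 1/F(181, 218)) = (24537 + 42072)*((1 - 1*(-10285)) + 1/6) = 66609*((1 + 10285) + 1/6) = 66609*(10286 + 1/6) = 66609*(61717/6) = 1370302551/2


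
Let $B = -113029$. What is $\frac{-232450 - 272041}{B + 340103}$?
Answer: $- \frac{504491}{227074} \approx -2.2217$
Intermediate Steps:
$\frac{-232450 - 272041}{B + 340103} = \frac{-232450 - 272041}{-113029 + 340103} = - \frac{504491}{227074}$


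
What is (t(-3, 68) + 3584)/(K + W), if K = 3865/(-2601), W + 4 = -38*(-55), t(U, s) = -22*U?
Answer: 9493650/5421821 ≈ 1.7510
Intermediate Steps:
W = 2086 (W = -4 - 38*(-55) = -4 + 2090 = 2086)
K = -3865/2601 (K = 3865*(-1/2601) = -3865/2601 ≈ -1.4860)
(t(-3, 68) + 3584)/(K + W) = (-22*(-3) + 3584)/(-3865/2601 + 2086) = (66 + 3584)/(5421821/2601) = 3650*(2601/5421821) = 9493650/5421821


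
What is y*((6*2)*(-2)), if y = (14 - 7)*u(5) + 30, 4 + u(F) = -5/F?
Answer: 120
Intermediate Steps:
u(F) = -4 - 5/F
y = -5 (y = (14 - 7)*(-4 - 5/5) + 30 = 7*(-4 - 5*1/5) + 30 = 7*(-4 - 1) + 30 = 7*(-5) + 30 = -35 + 30 = -5)
y*((6*2)*(-2)) = -5*6*2*(-2) = -60*(-2) = -5*(-24) = 120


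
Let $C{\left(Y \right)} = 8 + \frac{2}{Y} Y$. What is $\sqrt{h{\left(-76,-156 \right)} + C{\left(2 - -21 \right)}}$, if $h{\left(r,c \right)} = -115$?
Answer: $i \sqrt{105} \approx 10.247 i$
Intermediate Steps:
$C{\left(Y \right)} = 10$ ($C{\left(Y \right)} = 8 + 2 = 10$)
$\sqrt{h{\left(-76,-156 \right)} + C{\left(2 - -21 \right)}} = \sqrt{-115 + 10} = \sqrt{-105} = i \sqrt{105}$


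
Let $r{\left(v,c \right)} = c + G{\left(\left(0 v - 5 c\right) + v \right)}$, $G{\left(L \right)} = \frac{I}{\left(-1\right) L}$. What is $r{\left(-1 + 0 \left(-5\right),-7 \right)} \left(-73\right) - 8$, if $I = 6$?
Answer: $\frac{8770}{17} \approx 515.88$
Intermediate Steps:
$G{\left(L \right)} = - \frac{6}{L}$ ($G{\left(L \right)} = \frac{6}{\left(-1\right) L} = 6 \left(- \frac{1}{L}\right) = - \frac{6}{L}$)
$r{\left(v,c \right)} = c - \frac{6}{v - 5 c}$ ($r{\left(v,c \right)} = c - \frac{6}{\left(0 v - 5 c\right) + v} = c - \frac{6}{\left(0 - 5 c\right) + v} = c - \frac{6}{- 5 c + v} = c - \frac{6}{v - 5 c}$)
$r{\left(-1 + 0 \left(-5\right),-7 \right)} \left(-73\right) - 8 = \left(-7 + \frac{6}{- (-1 + 0 \left(-5\right)) + 5 \left(-7\right)}\right) \left(-73\right) - 8 = \left(-7 + \frac{6}{- (-1 + 0) - 35}\right) \left(-73\right) - 8 = \left(-7 + \frac{6}{\left(-1\right) \left(-1\right) - 35}\right) \left(-73\right) - 8 = \left(-7 + \frac{6}{1 - 35}\right) \left(-73\right) - 8 = \left(-7 + \frac{6}{-34}\right) \left(-73\right) - 8 = \left(-7 + 6 \left(- \frac{1}{34}\right)\right) \left(-73\right) - 8 = \left(-7 - \frac{3}{17}\right) \left(-73\right) - 8 = \left(- \frac{122}{17}\right) \left(-73\right) - 8 = \frac{8906}{17} - 8 = \frac{8770}{17}$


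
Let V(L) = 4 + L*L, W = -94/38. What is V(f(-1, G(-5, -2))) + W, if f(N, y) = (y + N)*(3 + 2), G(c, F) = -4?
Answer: 11904/19 ≈ 626.53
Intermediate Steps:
f(N, y) = 5*N + 5*y (f(N, y) = (N + y)*5 = 5*N + 5*y)
W = -47/19 (W = -94*1/38 = -47/19 ≈ -2.4737)
V(L) = 4 + L²
V(f(-1, G(-5, -2))) + W = (4 + (5*(-1) + 5*(-4))²) - 47/19 = (4 + (-5 - 20)²) - 47/19 = (4 + (-25)²) - 47/19 = (4 + 625) - 47/19 = 629 - 47/19 = 11904/19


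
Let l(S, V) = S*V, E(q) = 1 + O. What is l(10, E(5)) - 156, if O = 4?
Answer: -106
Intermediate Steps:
E(q) = 5 (E(q) = 1 + 4 = 5)
l(10, E(5)) - 156 = 10*5 - 156 = 50 - 156 = -106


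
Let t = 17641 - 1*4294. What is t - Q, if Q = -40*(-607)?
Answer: -10933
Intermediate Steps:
t = 13347 (t = 17641 - 4294 = 13347)
Q = 24280
t - Q = 13347 - 1*24280 = 13347 - 24280 = -10933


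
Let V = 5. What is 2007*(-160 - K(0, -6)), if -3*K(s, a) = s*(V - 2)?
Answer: -321120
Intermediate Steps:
K(s, a) = -s (K(s, a) = -s*(5 - 2)/3 = -s*3/3 = -s)
2007*(-160 - K(0, -6)) = 2007*(-160 - (-1)*0) = 2007*(-160 - 1*0) = 2007*(-160 + 0) = 2007*(-160) = -321120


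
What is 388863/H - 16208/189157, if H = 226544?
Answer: 69884333339/42852383408 ≈ 1.6308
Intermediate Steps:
388863/H - 16208/189157 = 388863/226544 - 16208/189157 = 69884333339/42852383408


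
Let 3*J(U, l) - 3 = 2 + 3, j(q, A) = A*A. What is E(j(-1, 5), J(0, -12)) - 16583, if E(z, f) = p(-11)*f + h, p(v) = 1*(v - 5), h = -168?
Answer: -50381/3 ≈ -16794.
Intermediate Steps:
j(q, A) = A²
J(U, l) = 8/3 (J(U, l) = 1 + (2 + 3)/3 = 1 + (⅓)*5 = 1 + 5/3 = 8/3)
p(v) = -5 + v (p(v) = 1*(-5 + v) = -5 + v)
E(z, f) = -168 - 16*f (E(z, f) = (-5 - 11)*f - 168 = -16*f - 168 = -168 - 16*f)
E(j(-1, 5), J(0, -12)) - 16583 = (-168 - 16*8/3) - 16583 = (-168 - 128/3) - 16583 = -632/3 - 16583 = -50381/3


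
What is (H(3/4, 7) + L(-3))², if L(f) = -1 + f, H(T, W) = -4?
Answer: 64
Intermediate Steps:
(H(3/4, 7) + L(-3))² = (-4 + (-1 - 3))² = (-4 - 4)² = (-8)² = 64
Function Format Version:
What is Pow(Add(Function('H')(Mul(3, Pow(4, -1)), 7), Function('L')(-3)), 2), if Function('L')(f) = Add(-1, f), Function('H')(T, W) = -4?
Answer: 64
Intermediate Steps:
Pow(Add(Function('H')(Mul(3, Pow(4, -1)), 7), Function('L')(-3)), 2) = Pow(Add(-4, Add(-1, -3)), 2) = Pow(Add(-4, -4), 2) = Pow(-8, 2) = 64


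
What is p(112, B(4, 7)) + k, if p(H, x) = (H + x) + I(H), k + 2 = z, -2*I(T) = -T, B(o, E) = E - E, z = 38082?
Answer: 38248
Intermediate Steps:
B(o, E) = 0
I(T) = T/2 (I(T) = -(-1)*T/2 = T/2)
k = 38080 (k = -2 + 38082 = 38080)
p(H, x) = x + 3*H/2 (p(H, x) = (H + x) + H/2 = x + 3*H/2)
p(112, B(4, 7)) + k = (0 + (3/2)*112) + 38080 = (0 + 168) + 38080 = 168 + 38080 = 38248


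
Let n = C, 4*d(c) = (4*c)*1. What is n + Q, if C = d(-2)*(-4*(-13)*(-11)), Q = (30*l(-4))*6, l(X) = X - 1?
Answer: 244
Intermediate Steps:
d(c) = c (d(c) = ((4*c)*1)/4 = (4*c)/4 = c)
l(X) = -1 + X
Q = -900 (Q = (30*(-1 - 4))*6 = (30*(-5))*6 = -150*6 = -900)
C = 1144 (C = -2*(-4*(-13))*(-11) = -104*(-11) = -2*(-572) = 1144)
n = 1144
n + Q = 1144 - 900 = 244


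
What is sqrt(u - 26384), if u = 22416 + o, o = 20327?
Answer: sqrt(16359) ≈ 127.90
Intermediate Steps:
u = 42743 (u = 22416 + 20327 = 42743)
sqrt(u - 26384) = sqrt(42743 - 26384) = sqrt(16359)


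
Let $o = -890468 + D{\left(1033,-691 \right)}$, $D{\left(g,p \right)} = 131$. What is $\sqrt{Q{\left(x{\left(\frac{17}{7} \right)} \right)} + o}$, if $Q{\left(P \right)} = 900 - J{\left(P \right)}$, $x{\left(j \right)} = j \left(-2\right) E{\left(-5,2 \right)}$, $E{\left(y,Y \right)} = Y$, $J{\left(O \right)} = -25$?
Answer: $2 i \sqrt{222353} \approx 943.09 i$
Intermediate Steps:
$x{\left(j \right)} = - 4 j$ ($x{\left(j \right)} = j \left(-2\right) 2 = - 2 j 2 = - 4 j$)
$Q{\left(P \right)} = 925$ ($Q{\left(P \right)} = 900 - -25 = 900 + 25 = 925$)
$o = -890337$ ($o = -890468 + 131 = -890337$)
$\sqrt{Q{\left(x{\left(\frac{17}{7} \right)} \right)} + o} = \sqrt{925 - 890337} = \sqrt{-889412} = 2 i \sqrt{222353}$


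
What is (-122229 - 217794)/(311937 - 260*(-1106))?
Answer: -340023/599497 ≈ -0.56718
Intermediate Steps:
(-122229 - 217794)/(311937 - 260*(-1106)) = -340023/(311937 + 287560) = -340023/599497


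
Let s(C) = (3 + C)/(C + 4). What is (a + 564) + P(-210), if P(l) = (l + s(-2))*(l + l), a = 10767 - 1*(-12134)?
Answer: 111455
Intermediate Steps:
a = 22901 (a = 10767 + 12134 = 22901)
s(C) = (3 + C)/(4 + C)
P(l) = 2*l*(½ + l) (P(l) = (l + (3 - 2)/(4 - 2))*(l + l) = (l + 1/2)*(2*l) = (l + (½)*1)*(2*l) = (l + ½)*(2*l) = (½ + l)*(2*l) = 2*l*(½ + l))
(a + 564) + P(-210) = (22901 + 564) - 210*(1 + 2*(-210)) = 23465 - 210*(1 - 420) = 23465 - 210*(-419) = 23465 + 87990 = 111455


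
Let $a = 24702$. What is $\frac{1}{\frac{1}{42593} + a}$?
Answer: $\frac{42593}{1052132287} \approx 4.0483 \cdot 10^{-5}$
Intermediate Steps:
$\frac{1}{\frac{1}{42593} + a} = \frac{1}{\frac{1}{42593} + 24702} = \frac{1}{\frac{1052132287}{42593}} = \frac{42593}{1052132287}$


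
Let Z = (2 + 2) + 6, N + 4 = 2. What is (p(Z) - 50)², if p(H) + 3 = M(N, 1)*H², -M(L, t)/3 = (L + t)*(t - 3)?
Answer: 426409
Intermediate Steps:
N = -2 (N = -4 + 2 = -2)
M(L, t) = -3*(-3 + t)*(L + t) (M(L, t) = -3*(L + t)*(t - 3) = -3*(L + t)*(-3 + t) = -3*(-3 + t)*(L + t))
Z = 10 (Z = 4 + 6 = 10)
p(H) = -3 - 6*H² (p(H) = -3 + (-3*1² + 9*(-2) + 9*1 - 3*(-2)*1)*H² = -3 + (-3*1 - 18 + 9 + 6)*H² = -3 + (-3 - 18 + 9 + 6)*H² = -3 - 6*H²)
(p(Z) - 50)² = ((-3 - 6*10²) - 50)² = ((-3 - 6*100) - 50)² = ((-3 - 600) - 50)² = (-603 - 50)² = (-653)² = 426409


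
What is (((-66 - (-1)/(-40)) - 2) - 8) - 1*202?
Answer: -11121/40 ≈ -278.02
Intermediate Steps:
(((-66 - (-1)/(-40)) - 2) - 8) - 1*202 = (((-66 - (-1)*(-1)/40) - 2) - 8) - 202 = (((-66 - 1*1/40) - 2) - 8) - 202 = (((-66 - 1/40) - 2) - 8) - 202 = ((-2641/40 - 2) - 8) - 202 = (-2721/40 - 8) - 202 = -3041/40 - 202 = -11121/40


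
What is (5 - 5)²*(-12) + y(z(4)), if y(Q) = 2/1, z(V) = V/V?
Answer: 2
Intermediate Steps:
z(V) = 1
y(Q) = 2 (y(Q) = 2*1 = 2)
(5 - 5)²*(-12) + y(z(4)) = (5 - 5)²*(-12) + 2 = 0²*(-12) + 2 = 0*(-12) + 2 = 0 + 2 = 2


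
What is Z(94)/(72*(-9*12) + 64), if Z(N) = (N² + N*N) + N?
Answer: -8883/3856 ≈ -2.3037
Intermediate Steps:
Z(N) = N + 2*N² (Z(N) = (N² + N²) + N = 2*N² + N = N + 2*N²)
Z(94)/(72*(-9*12) + 64) = (94*(1 + 2*94))/(72*(-9*12) + 64) = (94*(1 + 188))/(72*(-108) + 64) = (94*189)/(-7776 + 64) = 17766/(-7712) = 17766*(-1/7712) = -8883/3856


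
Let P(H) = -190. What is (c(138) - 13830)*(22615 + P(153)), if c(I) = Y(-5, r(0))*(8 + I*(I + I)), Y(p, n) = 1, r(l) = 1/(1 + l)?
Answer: 544165050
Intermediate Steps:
c(I) = 8 + 2*I**2 (c(I) = 1*(8 + I*(I + I)) = 1*(8 + I*(2*I)) = 1*(8 + 2*I**2) = 8 + 2*I**2)
(c(138) - 13830)*(22615 + P(153)) = ((8 + 2*138**2) - 13830)*(22615 - 190) = ((8 + 2*19044) - 13830)*22425 = ((8 + 38088) - 13830)*22425 = (38096 - 13830)*22425 = 24266*22425 = 544165050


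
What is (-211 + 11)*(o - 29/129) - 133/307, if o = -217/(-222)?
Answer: -73738103/488437 ≈ -150.97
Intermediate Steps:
o = 217/222 (o = -217*(-1/222) = 217/222 ≈ 0.97748)
(-211 + 11)*(o - 29/129) - 133/307 = (-211 + 11)*(217/222 - 29/129) - 133/307 = -200*(217/222 - 29*1/129) - 133*1/307 = -200*(217/222 - 29/129) - 133/307 = -200*2395/3182 - 133/307 = -239500/1591 - 133/307 = -73738103/488437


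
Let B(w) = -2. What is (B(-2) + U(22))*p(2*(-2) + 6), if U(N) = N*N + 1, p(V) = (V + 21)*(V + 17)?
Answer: 211071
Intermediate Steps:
p(V) = (17 + V)*(21 + V) (p(V) = (21 + V)*(17 + V) = (17 + V)*(21 + V))
U(N) = 1 + N² (U(N) = N² + 1 = 1 + N²)
(B(-2) + U(22))*p(2*(-2) + 6) = (-2 + (1 + 22²))*(357 + (2*(-2) + 6)² + 38*(2*(-2) + 6)) = (-2 + (1 + 484))*(357 + (-4 + 6)² + 38*(-4 + 6)) = (-2 + 485)*(357 + 2² + 38*2) = 483*(357 + 4 + 76) = 483*437 = 211071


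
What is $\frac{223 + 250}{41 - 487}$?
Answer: $- \frac{473}{446} \approx -1.0605$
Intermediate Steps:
$\frac{223 + 250}{41 - 487} = \frac{473}{-446} = 473 \left(- \frac{1}{446}\right) = - \frac{473}{446}$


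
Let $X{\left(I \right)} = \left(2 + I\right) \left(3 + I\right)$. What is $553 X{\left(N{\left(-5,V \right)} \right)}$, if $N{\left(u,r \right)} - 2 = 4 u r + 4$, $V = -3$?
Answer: $2594676$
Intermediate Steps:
$N{\left(u,r \right)} = 6 + 4 r u$ ($N{\left(u,r \right)} = 2 + \left(4 u r + 4\right) = 2 + \left(4 r u + 4\right) = 2 + \left(4 + 4 r u\right) = 6 + 4 r u$)
$553 X{\left(N{\left(-5,V \right)} \right)} = 553 \left(6 + \left(6 + 4 \left(-3\right) \left(-5\right)\right)^{2} + 5 \left(6 + 4 \left(-3\right) \left(-5\right)\right)\right) = 553 \left(6 + \left(6 + 60\right)^{2} + 5 \left(6 + 60\right)\right) = 553 \left(6 + 66^{2} + 5 \cdot 66\right) = 553 \left(6 + 4356 + 330\right) = 553 \cdot 4692 = 2594676$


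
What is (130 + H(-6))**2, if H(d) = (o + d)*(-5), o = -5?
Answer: 34225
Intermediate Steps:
H(d) = 25 - 5*d (H(d) = (-5 + d)*(-5) = 25 - 5*d)
(130 + H(-6))**2 = (130 + (25 - 5*(-6)))**2 = (130 + (25 + 30))**2 = (130 + 55)**2 = 185**2 = 34225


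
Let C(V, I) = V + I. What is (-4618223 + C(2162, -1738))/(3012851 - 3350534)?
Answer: 4617799/337683 ≈ 13.675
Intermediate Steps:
C(V, I) = I + V
(-4618223 + C(2162, -1738))/(3012851 - 3350534) = (-4618223 + (-1738 + 2162))/(3012851 - 3350534) = (-4618223 + 424)/(-337683) = -4617799*(-1/337683) = 4617799/337683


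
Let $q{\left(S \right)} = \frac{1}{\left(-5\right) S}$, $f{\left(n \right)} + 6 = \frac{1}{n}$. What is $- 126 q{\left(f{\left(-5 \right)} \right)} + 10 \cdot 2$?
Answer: $\frac{494}{31} \approx 15.935$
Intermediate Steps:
$f{\left(n \right)} = -6 + \frac{1}{n}$
$q{\left(S \right)} = - \frac{1}{5 S}$
$- 126 q{\left(f{\left(-5 \right)} \right)} + 10 \cdot 2 = - 126 \left(- \frac{1}{5 \left(-6 + \frac{1}{-5}\right)}\right) + 10 \cdot 2 = - 126 \left(- \frac{1}{5 \left(-6 - \frac{1}{5}\right)}\right) + 20 = - 126 \left(- \frac{1}{5 \left(- \frac{31}{5}\right)}\right) + 20 = - 126 \left(\left(- \frac{1}{5}\right) \left(- \frac{5}{31}\right)\right) + 20 = \left(-126\right) \frac{1}{31} + 20 = - \frac{126}{31} + 20 = \frac{494}{31}$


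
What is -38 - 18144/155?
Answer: -24034/155 ≈ -155.06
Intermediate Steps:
-38 - 18144/155 = -24034/155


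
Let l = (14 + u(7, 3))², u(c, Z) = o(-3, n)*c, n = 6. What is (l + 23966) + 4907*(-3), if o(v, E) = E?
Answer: 12381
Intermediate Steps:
u(c, Z) = 6*c
l = 3136 (l = (14 + 6*7)² = (14 + 42)² = 56² = 3136)
(l + 23966) + 4907*(-3) = (3136 + 23966) + 4907*(-3) = 27102 - 14721 = 12381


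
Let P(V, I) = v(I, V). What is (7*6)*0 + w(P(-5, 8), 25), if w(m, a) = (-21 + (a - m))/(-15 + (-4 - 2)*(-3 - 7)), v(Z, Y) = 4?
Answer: 0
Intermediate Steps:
P(V, I) = 4
w(m, a) = -7/15 - m/45 + a/45 (w(m, a) = (-21 + a - m)/(-15 - 6*(-10)) = (-21 + a - m)/(-15 + 60) = (-21 + a - m)/45 = (-21 + a - m)*(1/45) = -7/15 - m/45 + a/45)
(7*6)*0 + w(P(-5, 8), 25) = (7*6)*0 + (-7/15 - 1/45*4 + (1/45)*25) = 42*0 + (-7/15 - 4/45 + 5/9) = 0 + 0 = 0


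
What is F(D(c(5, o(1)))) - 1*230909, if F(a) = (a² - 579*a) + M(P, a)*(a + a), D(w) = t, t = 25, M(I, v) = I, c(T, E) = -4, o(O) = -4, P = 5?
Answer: -244509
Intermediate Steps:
D(w) = 25
F(a) = a² - 569*a (F(a) = (a² - 579*a) + 5*(a + a) = (a² - 579*a) + 5*(2*a) = (a² - 579*a) + 10*a = a² - 569*a)
F(D(c(5, o(1)))) - 1*230909 = 25*(-569 + 25) - 1*230909 = 25*(-544) - 230909 = -13600 - 230909 = -244509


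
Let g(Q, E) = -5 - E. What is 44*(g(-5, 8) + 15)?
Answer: 88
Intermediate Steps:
44*(g(-5, 8) + 15) = 44*((-5 - 1*8) + 15) = 44*((-5 - 8) + 15) = 44*(-13 + 15) = 44*2 = 88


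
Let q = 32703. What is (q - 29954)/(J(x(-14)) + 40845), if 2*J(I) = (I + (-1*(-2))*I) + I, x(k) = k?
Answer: 2749/40817 ≈ 0.067349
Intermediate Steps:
J(I) = 2*I (J(I) = ((I + (-1*(-2))*I) + I)/2 = ((I + 2*I) + I)/2 = (3*I + I)/2 = (4*I)/2 = 2*I)
(q - 29954)/(J(x(-14)) + 40845) = (32703 - 29954)/(2*(-14) + 40845) = 2749/(-28 + 40845) = 2749/40817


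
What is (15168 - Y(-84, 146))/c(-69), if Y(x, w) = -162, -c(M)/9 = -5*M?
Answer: -1022/207 ≈ -4.9372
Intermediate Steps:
c(M) = 45*M (c(M) = -(-45)*M = 45*M)
(15168 - Y(-84, 146))/c(-69) = (15168 - 1*(-162))/((45*(-69))) = (15168 + 162)/(-3105) = 15330*(-1/3105) = -1022/207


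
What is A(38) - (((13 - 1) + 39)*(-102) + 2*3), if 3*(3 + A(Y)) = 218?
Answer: 15797/3 ≈ 5265.7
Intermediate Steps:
A(Y) = 209/3 (A(Y) = -3 + (⅓)*218 = -3 + 218/3 = 209/3)
A(38) - (((13 - 1) + 39)*(-102) + 2*3) = 209/3 - (((13 - 1) + 39)*(-102) + 2*3) = 209/3 - ((12 + 39)*(-102) + 6) = 209/3 - (51*(-102) + 6) = 209/3 - (-5202 + 6) = 209/3 - 1*(-5196) = 209/3 + 5196 = 15797/3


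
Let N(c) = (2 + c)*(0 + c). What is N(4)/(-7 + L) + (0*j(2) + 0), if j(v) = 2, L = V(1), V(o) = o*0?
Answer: -24/7 ≈ -3.4286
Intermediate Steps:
V(o) = 0
L = 0
N(c) = c*(2 + c) (N(c) = (2 + c)*c = c*(2 + c))
N(4)/(-7 + L) + (0*j(2) + 0) = (4*(2 + 4))/(-7 + 0) + (0*2 + 0) = (4*6)/(-7) + (0 + 0) = -1/7*24 + 0 = -24/7 + 0 = -24/7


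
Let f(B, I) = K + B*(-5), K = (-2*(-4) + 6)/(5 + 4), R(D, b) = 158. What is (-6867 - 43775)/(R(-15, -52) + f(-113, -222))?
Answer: -455778/6521 ≈ -69.894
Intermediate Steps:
K = 14/9 (K = (8 + 6)/9 = 14*(1/9) = 14/9 ≈ 1.5556)
f(B, I) = 14/9 - 5*B (f(B, I) = 14/9 + B*(-5) = 14/9 - 5*B)
(-6867 - 43775)/(R(-15, -52) + f(-113, -222)) = (-6867 - 43775)/(158 + (14/9 - 5*(-113))) = -50642/(158 + (14/9 + 565)) = -50642/(158 + 5099/9) = -50642/6521/9 = -50642*9/6521 = -455778/6521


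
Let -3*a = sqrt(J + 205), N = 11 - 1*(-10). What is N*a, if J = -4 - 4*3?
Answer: -21*sqrt(21) ≈ -96.234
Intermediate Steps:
J = -16 (J = -4 - 12 = -16)
N = 21 (N = 11 + 10 = 21)
a = -sqrt(21) (a = -sqrt(-16 + 205)/3 = -sqrt(21) ≈ -4.5826)
N*a = 21*(-sqrt(21)) = -21*sqrt(21)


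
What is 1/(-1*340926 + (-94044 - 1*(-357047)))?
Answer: -1/77923 ≈ -1.2833e-5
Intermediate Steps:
1/(-1*340926 + (-94044 - 1*(-357047))) = 1/(-340926 + (-94044 + 357047)) = 1/(-340926 + 263003) = 1/(-77923) = -1/77923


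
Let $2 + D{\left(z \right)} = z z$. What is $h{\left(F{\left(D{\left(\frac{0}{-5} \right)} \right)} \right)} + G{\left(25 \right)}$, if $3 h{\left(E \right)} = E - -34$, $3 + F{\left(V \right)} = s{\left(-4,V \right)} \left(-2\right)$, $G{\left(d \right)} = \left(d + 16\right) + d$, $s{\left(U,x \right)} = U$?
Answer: $79$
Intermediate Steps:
$G{\left(d \right)} = 16 + 2 d$ ($G{\left(d \right)} = \left(16 + d\right) + d = 16 + 2 d$)
$D{\left(z \right)} = -2 + z^{2}$ ($D{\left(z \right)} = -2 + z z = -2 + z^{2}$)
$F{\left(V \right)} = 5$ ($F{\left(V \right)} = -3 - -8 = -3 + 8 = 5$)
$h{\left(E \right)} = \frac{34}{3} + \frac{E}{3}$ ($h{\left(E \right)} = \frac{E - -34}{3} = \frac{E + 34}{3} = \frac{34 + E}{3} = \frac{34}{3} + \frac{E}{3}$)
$h{\left(F{\left(D{\left(\frac{0}{-5} \right)} \right)} \right)} + G{\left(25 \right)} = \left(\frac{34}{3} + \frac{1}{3} \cdot 5\right) + \left(16 + 2 \cdot 25\right) = \left(\frac{34}{3} + \frac{5}{3}\right) + \left(16 + 50\right) = 13 + 66 = 79$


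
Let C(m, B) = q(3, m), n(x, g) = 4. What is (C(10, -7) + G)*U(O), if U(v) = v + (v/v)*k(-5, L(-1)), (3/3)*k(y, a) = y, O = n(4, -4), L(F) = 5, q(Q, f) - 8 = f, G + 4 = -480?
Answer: 466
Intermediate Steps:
G = -484 (G = -4 - 480 = -484)
q(Q, f) = 8 + f
C(m, B) = 8 + m
O = 4
k(y, a) = y
U(v) = -5 + v (U(v) = v + (v/v)*(-5) = v + 1*(-5) = v - 5 = -5 + v)
(C(10, -7) + G)*U(O) = ((8 + 10) - 484)*(-5 + 4) = (18 - 484)*(-1) = -466*(-1) = 466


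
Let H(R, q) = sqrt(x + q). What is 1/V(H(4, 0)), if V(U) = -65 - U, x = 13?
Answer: -5/324 + sqrt(13)/4212 ≈ -0.014576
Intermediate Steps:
H(R, q) = sqrt(13 + q)
1/V(H(4, 0)) = 1/(-65 - sqrt(13 + 0)) = 1/(-65 - sqrt(13))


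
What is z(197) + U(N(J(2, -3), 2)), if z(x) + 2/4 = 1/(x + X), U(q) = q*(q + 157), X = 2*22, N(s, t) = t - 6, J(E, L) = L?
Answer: -295223/482 ≈ -612.50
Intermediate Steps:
N(s, t) = -6 + t
X = 44
U(q) = q*(157 + q)
z(x) = -½ + 1/(44 + x) (z(x) = -½ + 1/(x + 44) = -½ + 1/(44 + x))
z(197) + U(N(J(2, -3), 2)) = (-42 - 1*197)/(2*(44 + 197)) + (-6 + 2)*(157 + (-6 + 2)) = (½)*(-42 - 197)/241 - 4*(157 - 4) = (½)*(1/241)*(-239) - 4*153 = -239/482 - 612 = -295223/482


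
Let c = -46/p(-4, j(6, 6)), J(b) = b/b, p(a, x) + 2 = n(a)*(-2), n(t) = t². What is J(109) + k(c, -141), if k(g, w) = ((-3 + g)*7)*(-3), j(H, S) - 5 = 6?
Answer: 605/17 ≈ 35.588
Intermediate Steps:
j(H, S) = 11 (j(H, S) = 5 + 6 = 11)
p(a, x) = -2 - 2*a² (p(a, x) = -2 + a²*(-2) = -2 - 2*a²)
J(b) = 1
c = 23/17 (c = -46/(-2 - 2*(-4)²) = -46/(-2 - 2*16) = -46/(-2 - 32) = -46/(-34) = -46*(-1/34) = 23/17 ≈ 1.3529)
k(g, w) = 63 - 21*g (k(g, w) = (-21 + 7*g)*(-3) = 63 - 21*g)
J(109) + k(c, -141) = 1 + (63 - 21*23/17) = 1 + (63 - 483/17) = 1 + 588/17 = 605/17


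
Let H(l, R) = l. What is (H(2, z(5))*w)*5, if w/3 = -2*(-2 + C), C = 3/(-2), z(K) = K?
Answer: 210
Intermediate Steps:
C = -3/2 (C = 3*(-½) = -3/2 ≈ -1.5000)
w = 21 (w = 3*(-2*(-2 - 3/2)) = 3*(-2*(-7/2)) = 3*7 = 21)
(H(2, z(5))*w)*5 = (2*21)*5 = 42*5 = 210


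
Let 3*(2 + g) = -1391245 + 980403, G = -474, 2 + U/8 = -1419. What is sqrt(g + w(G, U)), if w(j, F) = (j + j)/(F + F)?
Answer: I*sqrt(203167560927)/1218 ≈ 370.07*I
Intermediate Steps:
U = -11368 (U = -16 + 8*(-1419) = -16 - 11352 = -11368)
g = -410848/3 (g = -2 + (-1391245 + 980403)/3 = -2 + (1/3)*(-410842) = -2 - 410842/3 = -410848/3 ≈ -1.3695e+5)
w(j, F) = j/F (w(j, F) = (2*j)/((2*F)) = (2*j)*(1/(2*F)) = j/F)
sqrt(g + w(G, U)) = sqrt(-410848/3 - 474/(-11368)) = sqrt(-410848/3 - 474*(-1/11368)) = sqrt(-410848/3 + 237/5684) = sqrt(-2335259321/17052) = I*sqrt(203167560927)/1218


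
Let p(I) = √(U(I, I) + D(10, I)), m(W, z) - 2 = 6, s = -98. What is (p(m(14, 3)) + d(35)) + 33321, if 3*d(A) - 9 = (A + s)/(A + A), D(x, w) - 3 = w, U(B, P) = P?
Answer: 333237/10 + √19 ≈ 33328.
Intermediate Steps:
m(W, z) = 8 (m(W, z) = 2 + 6 = 8)
D(x, w) = 3 + w
d(A) = 3 + (-98 + A)/(6*A) (d(A) = 3 + ((A - 98)/(A + A))/3 = 3 + ((-98 + A)/((2*A)))/3 = 3 + ((-98 + A)*(1/(2*A)))/3 = 3 + ((-98 + A)/(2*A))/3 = 3 + (-98 + A)/(6*A))
p(I) = √(3 + 2*I) (p(I) = √(I + (3 + I)) = √(3 + 2*I))
(p(m(14, 3)) + d(35)) + 33321 = (√(3 + 2*8) + (⅙)*(-98 + 19*35)/35) + 33321 = (√(3 + 16) + (⅙)*(1/35)*(-98 + 665)) + 33321 = (√19 + (⅙)*(1/35)*567) + 33321 = (√19 + 27/10) + 33321 = (27/10 + √19) + 33321 = 333237/10 + √19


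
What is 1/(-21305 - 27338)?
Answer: -1/48643 ≈ -2.0558e-5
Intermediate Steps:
1/(-21305 - 27338) = 1/(-48643) = -1/48643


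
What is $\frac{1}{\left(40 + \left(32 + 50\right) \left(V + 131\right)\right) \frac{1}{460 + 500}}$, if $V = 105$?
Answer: $\frac{5}{101} \approx 0.049505$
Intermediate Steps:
$\frac{1}{\left(40 + \left(32 + 50\right) \left(V + 131\right)\right) \frac{1}{460 + 500}} = \frac{1}{\left(40 + \left(32 + 50\right) \left(105 + 131\right)\right) \frac{1}{460 + 500}} = \frac{1}{\left(40 + 82 \cdot 236\right) \frac{1}{960}} = \frac{1}{\left(40 + 19352\right) \frac{1}{960}} = \frac{1}{19392 \cdot \frac{1}{960}} = \frac{1}{\frac{101}{5}} = \frac{5}{101}$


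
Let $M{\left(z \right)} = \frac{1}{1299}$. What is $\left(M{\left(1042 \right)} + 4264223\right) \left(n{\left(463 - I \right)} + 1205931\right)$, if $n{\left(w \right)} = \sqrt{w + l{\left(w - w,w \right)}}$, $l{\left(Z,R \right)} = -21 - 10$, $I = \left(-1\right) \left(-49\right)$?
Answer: $\frac{2226641320365406}{433} + \frac{5539225678 \sqrt{383}}{1299} \approx 5.1424 \cdot 10^{12}$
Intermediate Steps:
$I = 49$
$M{\left(z \right)} = \frac{1}{1299}$
$l{\left(Z,R \right)} = -31$
$n{\left(w \right)} = \sqrt{-31 + w}$ ($n{\left(w \right)} = \sqrt{w - 31} = \sqrt{-31 + w}$)
$\left(M{\left(1042 \right)} + 4264223\right) \left(n{\left(463 - I \right)} + 1205931\right) = \left(\frac{1}{1299} + 4264223\right) \left(\sqrt{-31 + \left(463 - 49\right)} + 1205931\right) = \frac{5539225678 \left(\sqrt{-31 + \left(463 - 49\right)} + 1205931\right)}{1299} = \frac{5539225678 \left(\sqrt{-31 + 414} + 1205931\right)}{1299} = \frac{5539225678 \left(\sqrt{383} + 1205931\right)}{1299} = \frac{5539225678 \left(1205931 + \sqrt{383}\right)}{1299} = \frac{2226641320365406}{433} + \frac{5539225678 \sqrt{383}}{1299}$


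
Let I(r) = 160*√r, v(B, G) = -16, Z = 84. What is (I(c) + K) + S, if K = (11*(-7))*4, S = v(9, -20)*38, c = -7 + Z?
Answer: -916 + 160*√77 ≈ 487.99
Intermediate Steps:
c = 77 (c = -7 + 84 = 77)
S = -608 (S = -16*38 = -608)
K = -308 (K = -77*4 = -308)
(I(c) + K) + S = (160*√77 - 308) - 608 = (-308 + 160*√77) - 608 = -916 + 160*√77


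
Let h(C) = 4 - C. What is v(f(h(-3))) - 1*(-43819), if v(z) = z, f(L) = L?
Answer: 43826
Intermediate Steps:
v(f(h(-3))) - 1*(-43819) = (4 - 1*(-3)) - 1*(-43819) = (4 + 3) + 43819 = 7 + 43819 = 43826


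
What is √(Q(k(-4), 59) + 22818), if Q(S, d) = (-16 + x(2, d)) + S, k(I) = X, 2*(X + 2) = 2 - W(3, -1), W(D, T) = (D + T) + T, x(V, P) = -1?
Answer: √91198/2 ≈ 151.00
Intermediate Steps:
W(D, T) = D + 2*T
X = -3/2 (X = -2 + (2 - (3 + 2*(-1)))/2 = -2 + (2 - (3 - 2))/2 = -2 + (2 - 1*1)/2 = -2 + (2 - 1)/2 = -2 + (½)*1 = -2 + ½ = -3/2 ≈ -1.5000)
k(I) = -3/2
Q(S, d) = -17 + S (Q(S, d) = (-16 - 1) + S = -17 + S)
√(Q(k(-4), 59) + 22818) = √((-17 - 3/2) + 22818) = √(-37/2 + 22818) = √(45599/2) = √91198/2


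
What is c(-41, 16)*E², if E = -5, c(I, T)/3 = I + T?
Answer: -1875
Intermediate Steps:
c(I, T) = 3*I + 3*T (c(I, T) = 3*(I + T) = 3*I + 3*T)
c(-41, 16)*E² = (3*(-41) + 3*16)*(-5)² = (-123 + 48)*25 = -75*25 = -1875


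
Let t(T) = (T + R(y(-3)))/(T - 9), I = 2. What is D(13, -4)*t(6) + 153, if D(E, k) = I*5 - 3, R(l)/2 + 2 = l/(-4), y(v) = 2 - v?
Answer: 925/6 ≈ 154.17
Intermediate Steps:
R(l) = -4 - l/2 (R(l) = -4 + 2*(l/(-4)) = -4 + 2*(l*(-¼)) = -4 + 2*(-l/4) = -4 - l/2)
D(E, k) = 7 (D(E, k) = 2*5 - 3 = 10 - 3 = 7)
t(T) = (-13/2 + T)/(-9 + T) (t(T) = (T + (-4 - (2 - 1*(-3))/2))/(T - 9) = (T + (-4 - (2 + 3)/2))/(-9 + T) = (T + (-4 - ½*5))/(-9 + T) = (T + (-4 - 5/2))/(-9 + T) = (T - 13/2)/(-9 + T) = (-13/2 + T)/(-9 + T))
D(13, -4)*t(6) + 153 = 7*((-13/2 + 6)/(-9 + 6)) + 153 = 7*(-½/(-3)) + 153 = 7*(-⅓*(-½)) + 153 = 7*(⅙) + 153 = 7/6 + 153 = 925/6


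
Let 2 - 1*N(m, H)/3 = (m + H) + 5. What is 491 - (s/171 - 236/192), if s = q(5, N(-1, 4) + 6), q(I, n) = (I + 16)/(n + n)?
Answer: 1346753/2736 ≈ 492.23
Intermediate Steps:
N(m, H) = -9 - 3*H - 3*m (N(m, H) = 6 - 3*((m + H) + 5) = 6 - 3*((H + m) + 5) = 6 - 3*(5 + H + m) = 6 + (-15 - 3*H - 3*m) = -9 - 3*H - 3*m)
q(I, n) = (16 + I)/(2*n) (q(I, n) = (16 + I)/((2*n)) = (16 + I)*(1/(2*n)) = (16 + I)/(2*n))
s = -7/8 (s = (16 + 5)/(2*((-9 - 3*4 - 3*(-1)) + 6)) = (½)*21/((-9 - 12 + 3) + 6) = (½)*21/(-18 + 6) = (½)*21/(-12) = (½)*(-1/12)*21 = -7/8 ≈ -0.87500)
491 - (s/171 - 236/192) = 491 - (-7/8/171 - 236/192) = 491 - (-7/8*1/171 - 236*1/192) = 491 - (-7/1368 - 59/48) = 491 - 1*(-3377/2736) = 491 + 3377/2736 = 1346753/2736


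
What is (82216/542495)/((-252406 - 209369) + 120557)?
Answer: -41108/92554529455 ≈ -4.4415e-7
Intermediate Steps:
(82216/542495)/((-252406 - 209369) + 120557) = (82216*(1/542495))/(-461775 + 120557) = (82216/542495)/(-341218) = (82216/542495)*(-1/341218) = -41108/92554529455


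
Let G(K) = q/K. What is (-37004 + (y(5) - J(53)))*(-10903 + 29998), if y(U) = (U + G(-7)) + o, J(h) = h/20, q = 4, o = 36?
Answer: -19764359949/28 ≈ -7.0587e+8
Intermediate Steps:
G(K) = 4/K
J(h) = h/20 (J(h) = h*(1/20) = h/20)
y(U) = 248/7 + U (y(U) = (U + 4/(-7)) + 36 = (U + 4*(-1/7)) + 36 = (U - 4/7) + 36 = (-4/7 + U) + 36 = 248/7 + U)
(-37004 + (y(5) - J(53)))*(-10903 + 29998) = (-37004 + ((248/7 + 5) - 53/20))*(-10903 + 29998) = (-37004 + (283/7 - 1*53/20))*19095 = (-37004 + (283/7 - 53/20))*19095 = (-37004 + 5289/140)*19095 = -5175271/140*19095 = -19764359949/28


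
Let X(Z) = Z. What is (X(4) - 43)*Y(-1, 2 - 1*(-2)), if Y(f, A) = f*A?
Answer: 156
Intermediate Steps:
Y(f, A) = A*f
(X(4) - 43)*Y(-1, 2 - 1*(-2)) = (4 - 43)*((2 - 1*(-2))*(-1)) = -39*(2 + 2)*(-1) = -156*(-1) = -39*(-4) = 156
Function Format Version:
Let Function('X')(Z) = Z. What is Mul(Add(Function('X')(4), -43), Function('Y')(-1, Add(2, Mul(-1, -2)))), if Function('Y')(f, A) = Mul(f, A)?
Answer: 156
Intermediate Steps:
Function('Y')(f, A) = Mul(A, f)
Mul(Add(Function('X')(4), -43), Function('Y')(-1, Add(2, Mul(-1, -2)))) = Mul(Add(4, -43), Mul(Add(2, Mul(-1, -2)), -1)) = Mul(-39, Mul(Add(2, 2), -1)) = Mul(-39, Mul(4, -1)) = Mul(-39, -4) = 156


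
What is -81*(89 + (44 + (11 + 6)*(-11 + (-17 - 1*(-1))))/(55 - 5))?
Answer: -65367/10 ≈ -6536.7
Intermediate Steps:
-81*(89 + (44 + (11 + 6)*(-11 + (-17 - 1*(-1))))/(55 - 5)) = -81*(89 + (44 + 17*(-11 + (-17 + 1)))/50) = -81*(89 + (44 + 17*(-11 - 16))*(1/50)) = -81*(89 + (44 + 17*(-27))*(1/50)) = -81*(89 + (44 - 459)*(1/50)) = -81*(89 - 415*1/50) = -81*(89 - 83/10) = -81*807/10 = -65367/10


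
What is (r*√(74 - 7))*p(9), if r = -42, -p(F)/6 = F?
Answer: 2268*√67 ≈ 18564.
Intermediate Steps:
p(F) = -6*F
(r*√(74 - 7))*p(9) = (-42*√(74 - 7))*(-6*9) = -42*√67*(-54) = 2268*√67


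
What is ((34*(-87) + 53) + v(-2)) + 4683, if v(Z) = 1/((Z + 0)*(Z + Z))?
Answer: 14225/8 ≈ 1778.1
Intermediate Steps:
v(Z) = 1/(2*Z**2) (v(Z) = 1/(Z*(2*Z)) = 1/(2*Z**2))
((34*(-87) + 53) + v(-2)) + 4683 = ((34*(-87) + 53) + (1/2)/(-2)**2) + 4683 = ((-2958 + 53) + (1/2)*(1/4)) + 4683 = (-2905 + 1/8) + 4683 = -23239/8 + 4683 = 14225/8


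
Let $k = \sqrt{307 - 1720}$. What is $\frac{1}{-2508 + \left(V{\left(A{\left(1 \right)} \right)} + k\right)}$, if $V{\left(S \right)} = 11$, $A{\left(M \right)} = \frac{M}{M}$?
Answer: $- \frac{2497}{6236422} - \frac{3 i \sqrt{157}}{6236422} \approx -0.00040039 - 6.0275 \cdot 10^{-6} i$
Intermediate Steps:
$A{\left(M \right)} = 1$
$k = 3 i \sqrt{157}$ ($k = \sqrt{-1413} = 3 i \sqrt{157} \approx 37.59 i$)
$\frac{1}{-2508 + \left(V{\left(A{\left(1 \right)} \right)} + k\right)} = \frac{1}{-2508 + \left(11 + 3 i \sqrt{157}\right)} = \frac{1}{-2497 + 3 i \sqrt{157}}$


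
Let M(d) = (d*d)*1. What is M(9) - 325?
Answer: -244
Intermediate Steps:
M(d) = d² (M(d) = d²*1 = d²)
M(9) - 325 = 9² - 325 = 81 - 325 = -244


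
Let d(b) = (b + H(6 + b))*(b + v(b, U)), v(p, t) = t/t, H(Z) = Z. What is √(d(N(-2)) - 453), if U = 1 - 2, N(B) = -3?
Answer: I*√453 ≈ 21.284*I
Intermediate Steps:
U = -1
v(p, t) = 1
d(b) = (1 + b)*(6 + 2*b) (d(b) = (b + (6 + b))*(b + 1) = (6 + 2*b)*(1 + b) = (1 + b)*(6 + 2*b))
√(d(N(-2)) - 453) = √((6 + 2*(-3)² + 8*(-3)) - 453) = √((6 + 2*9 - 24) - 453) = √((6 + 18 - 24) - 453) = √(0 - 453) = √(-453) = I*√453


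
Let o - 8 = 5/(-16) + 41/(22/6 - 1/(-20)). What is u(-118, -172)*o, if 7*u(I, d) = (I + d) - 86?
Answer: -3139083/3122 ≈ -1005.5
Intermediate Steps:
u(I, d) = -86/7 + I/7 + d/7 (u(I, d) = ((I + d) - 86)/7 = (-86 + I + d)/7 = -86/7 + I/7 + d/7)
o = 66789/3568 (o = 8 + (5/(-16) + 41/(22/6 - 1/(-20))) = 8 + (5*(-1/16) + 41/(22*(⅙) - 1*(-1/20))) = 8 + (-5/16 + 41/(11/3 + 1/20)) = 8 + (-5/16 + 41/(223/60)) = 8 + (-5/16 + 41*(60/223)) = 8 + (-5/16 + 2460/223) = 8 + 38245/3568 = 66789/3568 ≈ 18.719)
u(-118, -172)*o = (-86/7 + (⅐)*(-118) + (⅐)*(-172))*(66789/3568) = (-86/7 - 118/7 - 172/7)*(66789/3568) = -376/7*66789/3568 = -3139083/3122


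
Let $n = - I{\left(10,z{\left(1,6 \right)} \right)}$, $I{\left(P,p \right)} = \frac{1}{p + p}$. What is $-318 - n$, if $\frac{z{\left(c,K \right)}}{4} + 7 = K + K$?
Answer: $- \frac{12719}{40} \approx -317.98$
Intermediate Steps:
$z{\left(c,K \right)} = -28 + 8 K$ ($z{\left(c,K \right)} = -28 + 4 \left(K + K\right) = -28 + 4 \cdot 2 K = -28 + 8 K$)
$I{\left(P,p \right)} = \frac{1}{2 p}$
$n = - \frac{1}{40}$ ($n = - \frac{1}{2 \left(-28 + 8 \cdot 6\right)} = - \frac{1}{2 \left(-28 + 48\right)} = - \frac{1}{2 \cdot 20} = \left(-1\right) \frac{1}{40} = - \frac{1}{40} \approx -0.025$)
$-318 - n = -318 - - \frac{1}{40} = -318 + \frac{1}{40} = - \frac{12719}{40}$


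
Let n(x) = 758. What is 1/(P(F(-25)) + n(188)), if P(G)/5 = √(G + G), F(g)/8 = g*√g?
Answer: 1/(758 + 100*√5*√(-I)) ≈ 0.00106 + 0.00018295*I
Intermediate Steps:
F(g) = 8*g^(3/2) (F(g) = 8*(g*√g) = 8*g^(3/2))
P(G) = 5*√2*√G (P(G) = 5*√(G + G) = 5*√(2*G) = 5*(√2*√G) = 5*√2*√G)
1/(P(F(-25)) + n(188)) = 1/(5*√2*√(8*(-25)^(3/2)) + 758) = 1/(5*√2*√(8*(-125*I)) + 758) = 1/(5*√2*√(-1000*I) + 758) = 1/(5*√2*(10*√10*√(-I)) + 758) = 1/(100*√5*√(-I) + 758) = 1/(758 + 100*√5*√(-I))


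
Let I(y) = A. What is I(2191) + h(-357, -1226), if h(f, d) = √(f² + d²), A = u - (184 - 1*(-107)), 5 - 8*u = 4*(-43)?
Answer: -2151/8 + 5*√65221 ≈ 1008.0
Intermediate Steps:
u = 177/8 (u = 5/8 - (-43)/2 = 5/8 - ⅛*(-172) = 5/8 + 43/2 = 177/8 ≈ 22.125)
A = -2151/8 (A = 177/8 - (184 - 1*(-107)) = 177/8 - (184 + 107) = 177/8 - 1*291 = 177/8 - 291 = -2151/8 ≈ -268.88)
I(y) = -2151/8
h(f, d) = √(d² + f²)
I(2191) + h(-357, -1226) = -2151/8 + √((-1226)² + (-357)²) = -2151/8 + √(1503076 + 127449) = -2151/8 + √1630525 = -2151/8 + 5*√65221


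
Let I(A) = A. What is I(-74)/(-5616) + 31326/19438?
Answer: 44341307/27290952 ≈ 1.6248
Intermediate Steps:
I(-74)/(-5616) + 31326/19438 = -74/(-5616) + 31326/19438 = -74*(-1/5616) + 31326*(1/19438) = 37/2808 + 15663/9719 = 44341307/27290952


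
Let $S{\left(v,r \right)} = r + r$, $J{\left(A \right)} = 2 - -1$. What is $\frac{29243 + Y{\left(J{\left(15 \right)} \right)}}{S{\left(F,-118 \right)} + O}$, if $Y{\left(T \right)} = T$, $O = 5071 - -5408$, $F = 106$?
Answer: $\frac{29246}{10243} \approx 2.8552$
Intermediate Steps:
$J{\left(A \right)} = 3$ ($J{\left(A \right)} = 2 + 1 = 3$)
$O = 10479$ ($O = 5071 + 5408 = 10479$)
$S{\left(v,r \right)} = 2 r$
$\frac{29243 + Y{\left(J{\left(15 \right)} \right)}}{S{\left(F,-118 \right)} + O} = \frac{29243 + 3}{2 \left(-118\right) + 10479} = \frac{29246}{-236 + 10479} = \frac{29246}{10243}$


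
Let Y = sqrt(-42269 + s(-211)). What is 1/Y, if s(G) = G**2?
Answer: sqrt(563)/1126 ≈ 0.021072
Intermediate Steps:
Y = 2*sqrt(563) (Y = sqrt(-42269 + (-211)**2) = sqrt(-42269 + 44521) = sqrt(2252) = 2*sqrt(563) ≈ 47.455)
1/Y = 1/(2*sqrt(563)) = sqrt(563)/1126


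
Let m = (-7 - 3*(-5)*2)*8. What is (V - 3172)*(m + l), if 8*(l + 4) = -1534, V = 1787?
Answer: 65095/4 ≈ 16274.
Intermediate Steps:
l = -783/4 (l = -4 + (⅛)*(-1534) = -4 - 767/4 = -783/4 ≈ -195.75)
m = 184 (m = (-7 - (-15)*2)*8 = (-7 - 1*(-30))*8 = (-7 + 30)*8 = 23*8 = 184)
(V - 3172)*(m + l) = (1787 - 3172)*(184 - 783/4) = -1385*(-47/4) = 65095/4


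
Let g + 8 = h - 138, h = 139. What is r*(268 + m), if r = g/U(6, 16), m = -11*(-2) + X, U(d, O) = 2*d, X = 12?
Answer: -1057/6 ≈ -176.17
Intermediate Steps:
g = -7 (g = -8 + (139 - 138) = -8 + 1 = -7)
m = 34 (m = -11*(-2) + 12 = 22 + 12 = 34)
r = -7/12 (r = -7/(2*6) = -7/12 ≈ -0.58333)
r*(268 + m) = -7*(268 + 34)/12 = -7/12*302 = -1057/6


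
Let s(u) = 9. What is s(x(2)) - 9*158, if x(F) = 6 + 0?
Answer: -1413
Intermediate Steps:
x(F) = 6
s(x(2)) - 9*158 = 9 - 9*158 = 9 - 1422 = -1413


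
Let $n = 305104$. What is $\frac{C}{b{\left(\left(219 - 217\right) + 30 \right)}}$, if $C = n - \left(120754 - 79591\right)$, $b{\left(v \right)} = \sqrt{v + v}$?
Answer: $\frac{263941}{8} \approx 32993.0$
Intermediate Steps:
$b{\left(v \right)} = \sqrt{2} \sqrt{v}$ ($b{\left(v \right)} = \sqrt{2 v} = \sqrt{2} \sqrt{v}$)
$C = 263941$ ($C = 305104 - \left(120754 - 79591\right) = 305104 - 41163 = 263941$)
$\frac{C}{b{\left(\left(219 - 217\right) + 30 \right)}} = \frac{263941}{\sqrt{2} \sqrt{\left(219 - 217\right) + 30}} = \frac{263941}{\sqrt{2} \sqrt{2 + 30}} = \frac{263941}{\sqrt{2} \sqrt{32}} = \frac{263941}{\sqrt{2} \cdot 4 \sqrt{2}} = \frac{263941}{8}$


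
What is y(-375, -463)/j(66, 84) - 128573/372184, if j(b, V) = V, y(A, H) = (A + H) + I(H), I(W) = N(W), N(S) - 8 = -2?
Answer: -80114305/7815864 ≈ -10.250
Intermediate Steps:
N(S) = 6 (N(S) = 8 - 2 = 6)
I(W) = 6
y(A, H) = 6 + A + H (y(A, H) = (A + H) + 6 = 6 + A + H)
y(-375, -463)/j(66, 84) - 128573/372184 = (6 - 375 - 463)/84 - 128573/372184 = -832*1/84 - 128573*1/372184 = -208/21 - 128573/372184 = -80114305/7815864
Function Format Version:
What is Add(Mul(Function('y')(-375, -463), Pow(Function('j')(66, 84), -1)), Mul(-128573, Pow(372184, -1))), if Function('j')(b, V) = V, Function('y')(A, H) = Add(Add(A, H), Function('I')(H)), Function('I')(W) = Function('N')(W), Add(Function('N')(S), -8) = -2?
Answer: Rational(-80114305, 7815864) ≈ -10.250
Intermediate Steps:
Function('N')(S) = 6 (Function('N')(S) = Add(8, -2) = 6)
Function('I')(W) = 6
Function('y')(A, H) = Add(6, A, H) (Function('y')(A, H) = Add(Add(A, H), 6) = Add(6, A, H))
Add(Mul(Function('y')(-375, -463), Pow(Function('j')(66, 84), -1)), Mul(-128573, Pow(372184, -1))) = Add(Mul(Add(6, -375, -463), Pow(84, -1)), Mul(-128573, Pow(372184, -1))) = Add(Mul(-832, Rational(1, 84)), Mul(-128573, Rational(1, 372184))) = Add(Rational(-208, 21), Rational(-128573, 372184)) = Rational(-80114305, 7815864)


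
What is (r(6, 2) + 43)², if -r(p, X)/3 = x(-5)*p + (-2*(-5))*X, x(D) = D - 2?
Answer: 11881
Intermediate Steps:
x(D) = -2 + D
r(p, X) = -30*X + 21*p (r(p, X) = -3*((-2 - 5)*p + (-2*(-5))*X) = -3*(-7*p + 10*X) = -30*X + 21*p)
(r(6, 2) + 43)² = ((-30*2 + 21*6) + 43)² = ((-60 + 126) + 43)² = (66 + 43)² = 109² = 11881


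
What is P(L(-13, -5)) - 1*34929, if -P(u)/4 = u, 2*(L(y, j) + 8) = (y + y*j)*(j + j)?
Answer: -33857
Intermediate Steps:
L(y, j) = -8 + j*(y + j*y) (L(y, j) = -8 + ((y + y*j)*(j + j))/2 = -8 + ((y + j*y)*(2*j))/2 = -8 + (2*j*(y + j*y))/2 = -8 + j*(y + j*y))
P(u) = -4*u
P(L(-13, -5)) - 1*34929 = -4*(-8 - 5*(-13) - 13*(-5)**2) - 1*34929 = -4*(-8 + 65 - 13*25) - 34929 = -4*(-8 + 65 - 325) - 34929 = -4*(-268) - 34929 = 1072 - 34929 = -33857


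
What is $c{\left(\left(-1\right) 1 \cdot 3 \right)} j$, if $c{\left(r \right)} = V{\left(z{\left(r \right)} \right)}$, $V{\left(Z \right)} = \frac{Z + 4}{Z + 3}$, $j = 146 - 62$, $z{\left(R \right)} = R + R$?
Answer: $56$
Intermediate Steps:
$z{\left(R \right)} = 2 R$
$j = 84$ ($j = 146 - 62 = 84$)
$V{\left(Z \right)} = \frac{4 + Z}{3 + Z}$
$c{\left(r \right)} = \frac{4 + 2 r}{3 + 2 r}$
$c{\left(\left(-1\right) 1 \cdot 3 \right)} j = \frac{2 \left(2 + \left(-1\right) 1 \cdot 3\right)}{3 + 2 \left(-1\right) 1 \cdot 3} \cdot 84 = \frac{2 \left(2 - 3\right)}{3 + 2 \left(\left(-1\right) 3\right)} 84 = \frac{2 \left(2 - 3\right)}{3 + 2 \left(-3\right)} 84 = 2 \frac{1}{3 - 6} \left(-1\right) 84 = 2 \frac{1}{-3} \left(-1\right) 84 = 2 \left(- \frac{1}{3}\right) \left(-1\right) 84 = \frac{2}{3} \cdot 84 = 56$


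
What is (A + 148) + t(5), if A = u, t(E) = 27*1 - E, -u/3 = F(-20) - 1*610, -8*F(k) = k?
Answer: 3985/2 ≈ 1992.5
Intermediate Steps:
F(k) = -k/8
u = 3645/2 (u = -3*(-⅛*(-20) - 1*610) = -3*(5/2 - 610) = -3*(-1215/2) = 3645/2 ≈ 1822.5)
t(E) = 27 - E
A = 3645/2 ≈ 1822.5
(A + 148) + t(5) = (3645/2 + 148) + (27 - 1*5) = 3941/2 + (27 - 5) = 3941/2 + 22 = 3985/2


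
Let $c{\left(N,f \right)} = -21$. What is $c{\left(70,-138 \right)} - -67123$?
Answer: $67102$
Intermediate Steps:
$c{\left(70,-138 \right)} - -67123 = -21 - -67123 = -21 + \left(-158874 + 225997\right) = -21 + 67123 = 67102$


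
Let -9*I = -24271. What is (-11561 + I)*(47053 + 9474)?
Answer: -4509611006/9 ≈ -5.0107e+8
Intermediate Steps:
I = 24271/9 (I = -1/9*(-24271) = 24271/9 ≈ 2696.8)
(-11561 + I)*(47053 + 9474) = (-11561 + 24271/9)*(47053 + 9474) = -79778/9*56527 = -4509611006/9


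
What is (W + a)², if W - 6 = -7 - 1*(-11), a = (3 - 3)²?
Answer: 100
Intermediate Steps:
a = 0 (a = 0² = 0)
W = 10 (W = 6 + (-7 - 1*(-11)) = 6 + (-7 + 11) = 6 + 4 = 10)
(W + a)² = (10 + 0)² = 10² = 100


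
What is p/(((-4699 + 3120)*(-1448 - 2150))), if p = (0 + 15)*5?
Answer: 75/5681242 ≈ 1.3201e-5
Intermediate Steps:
p = 75 (p = 15*5 = 75)
p/(((-4699 + 3120)*(-1448 - 2150))) = 75/(((-4699 + 3120)*(-1448 - 2150))) = 75/((-1579*(-3598))) = 75/5681242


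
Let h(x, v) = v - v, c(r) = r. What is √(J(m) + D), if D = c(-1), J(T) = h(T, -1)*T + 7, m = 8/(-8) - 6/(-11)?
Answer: √6 ≈ 2.4495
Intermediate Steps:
h(x, v) = 0
m = -5/11 (m = 8*(-⅛) - 6*(-1/11) = -1 + 6/11 = -5/11 ≈ -0.45455)
J(T) = 7 (J(T) = 0*T + 7 = 0 + 7 = 7)
D = -1
√(J(m) + D) = √(7 - 1) = √6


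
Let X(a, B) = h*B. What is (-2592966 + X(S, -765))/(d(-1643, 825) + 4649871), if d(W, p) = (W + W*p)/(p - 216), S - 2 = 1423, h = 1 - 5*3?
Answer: -224656272/404344903 ≈ -0.55561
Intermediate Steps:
h = -14 (h = 1 - 15 = -14)
S = 1425 (S = 2 + 1423 = 1425)
X(a, B) = -14*B
d(W, p) = (W + W*p)/(-216 + p)
(-2592966 + X(S, -765))/(d(-1643, 825) + 4649871) = (-2592966 - 14*(-765))/(-1643*(1 + 825)/(-216 + 825) + 4649871) = (-2592966 + 10710)/(-1643*826/609 + 4649871) = -2582256/(-1643*1/609*826 + 4649871) = -2582256/(-193874/87 + 4649871) = -2582256/404344903/87 = -2582256*87/404344903 = -224656272/404344903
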